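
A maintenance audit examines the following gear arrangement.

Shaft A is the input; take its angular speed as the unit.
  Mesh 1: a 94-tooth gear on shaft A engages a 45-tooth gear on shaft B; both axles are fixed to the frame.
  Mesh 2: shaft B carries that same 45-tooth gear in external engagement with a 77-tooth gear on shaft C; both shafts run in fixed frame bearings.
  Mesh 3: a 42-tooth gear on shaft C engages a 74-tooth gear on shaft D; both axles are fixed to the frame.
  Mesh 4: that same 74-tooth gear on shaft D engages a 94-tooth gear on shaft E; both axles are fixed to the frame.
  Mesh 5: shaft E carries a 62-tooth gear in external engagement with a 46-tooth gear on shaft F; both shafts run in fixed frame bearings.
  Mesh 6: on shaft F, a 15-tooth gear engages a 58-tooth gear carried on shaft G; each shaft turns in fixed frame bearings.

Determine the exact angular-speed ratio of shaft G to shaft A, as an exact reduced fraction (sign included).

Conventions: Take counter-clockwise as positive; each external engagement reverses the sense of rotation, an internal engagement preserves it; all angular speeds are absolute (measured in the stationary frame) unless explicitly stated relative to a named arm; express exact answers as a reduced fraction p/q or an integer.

1395/7337

class = fixed-axis compound train [6 meshes; 6 ratios multiply, 6 sense flips]
mesh 1 [94T→45T]: running ratio 94/45, sense −
mesh 2 [45T→77T]: running ratio 94/77, sense +
mesh 3 [42T→74T]: running ratio 282/407, sense −
mesh 4 [74T→94T]: running ratio 6/11, sense +
mesh 5 [62T→46T]: running ratio 186/253, sense −
mesh 6 [15T→58T]: running ratio 1395/7337, sense +
ω_out/ω_in = 1395/7337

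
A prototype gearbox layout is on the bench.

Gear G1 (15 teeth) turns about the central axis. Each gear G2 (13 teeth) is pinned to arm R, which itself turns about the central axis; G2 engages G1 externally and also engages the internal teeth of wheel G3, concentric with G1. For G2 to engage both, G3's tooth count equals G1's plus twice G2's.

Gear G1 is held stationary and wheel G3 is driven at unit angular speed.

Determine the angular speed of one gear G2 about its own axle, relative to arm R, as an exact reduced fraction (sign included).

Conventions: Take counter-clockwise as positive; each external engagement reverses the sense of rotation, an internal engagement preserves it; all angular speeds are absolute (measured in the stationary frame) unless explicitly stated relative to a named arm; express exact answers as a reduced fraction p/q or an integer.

615/728

class = planetary set [G3 = 15+2·13 = 41; Willis about the carrier]
ring teeth: 15 + 2·13 = 41
15(ω_sun−ω_arm) = −41(ω_ring−ω_arm),  ω_sun = 0, ω_ring = 1
15(0−ω_arm) = −41(1−ω_arm)  ⇒  56·ω_arm = 41  ⇒  ω_arm = 41/56
sun–planet mesh: 15·(0−41/56) = −13·(ω_p−ω_arm)  ⇒  ω_p−ω_arm = 615/728
exact speed ratio = 615/728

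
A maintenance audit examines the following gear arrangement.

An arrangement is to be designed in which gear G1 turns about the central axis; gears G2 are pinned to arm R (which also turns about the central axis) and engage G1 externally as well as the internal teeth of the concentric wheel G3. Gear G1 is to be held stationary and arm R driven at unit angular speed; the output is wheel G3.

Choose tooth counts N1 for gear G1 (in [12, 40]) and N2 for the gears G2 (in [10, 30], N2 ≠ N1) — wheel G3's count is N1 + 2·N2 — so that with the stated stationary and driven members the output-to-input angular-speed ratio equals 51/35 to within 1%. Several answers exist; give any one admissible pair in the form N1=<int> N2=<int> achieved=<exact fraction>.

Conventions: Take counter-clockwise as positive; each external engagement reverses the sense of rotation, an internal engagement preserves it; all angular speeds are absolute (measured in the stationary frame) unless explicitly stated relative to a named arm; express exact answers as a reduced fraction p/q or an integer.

N1=32 N2=19 achieved=51/35

design class (target 51/35): planetary set
Willis with ω_sun = 0: ω_ring/ω_arm = (N1+N3)/N3; set equal to 51/35  ⇒  N3/N1 = 1/(51/35 − 1) = 35/16
N3 = N1 + 2·N2  ⇒  N2/N1 = (N3/N1 − 1)/2 = (35/16 − 1)/2 = 19/32
smallest multiple with N1 ≥ 12 and N2 ≥ 10: k = 1  ⇒  N1 = 1·32 = 32, N2 = 1·19 = 19 (N1 ≤ 40, N2 ≤ 30, N2 ≠ N1 ✓), N3 = 32 + 2·19 = 70
check: (N1+N3)/N3 with N1 = 32, N3 = 70 gives 51/35; |achieved − target| = 0 ≤ 51/3500 ✓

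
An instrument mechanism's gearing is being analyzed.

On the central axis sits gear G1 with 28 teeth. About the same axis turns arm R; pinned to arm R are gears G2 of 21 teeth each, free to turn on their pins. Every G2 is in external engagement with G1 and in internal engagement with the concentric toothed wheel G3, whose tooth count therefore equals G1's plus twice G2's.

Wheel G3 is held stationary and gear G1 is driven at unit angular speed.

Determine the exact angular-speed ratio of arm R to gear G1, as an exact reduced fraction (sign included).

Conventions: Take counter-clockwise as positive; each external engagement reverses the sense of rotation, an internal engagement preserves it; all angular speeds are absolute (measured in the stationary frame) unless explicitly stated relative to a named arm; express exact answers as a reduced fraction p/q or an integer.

topology: planetary set — G1 28T / G2 21T / G3 70T, arm = carrier (Willis)
ring teeth: 28 + 2·21 = 70
28(ω_sun−ω_arm) = −70(ω_ring−ω_arm),  ω_ring = 0, ω_sun = 1
28(1−ω_arm) = −70(0−ω_arm)  ⇒  98·ω_arm = 28  ⇒  ω_arm = 2/7
ω_out/ω_in = 2/7

2/7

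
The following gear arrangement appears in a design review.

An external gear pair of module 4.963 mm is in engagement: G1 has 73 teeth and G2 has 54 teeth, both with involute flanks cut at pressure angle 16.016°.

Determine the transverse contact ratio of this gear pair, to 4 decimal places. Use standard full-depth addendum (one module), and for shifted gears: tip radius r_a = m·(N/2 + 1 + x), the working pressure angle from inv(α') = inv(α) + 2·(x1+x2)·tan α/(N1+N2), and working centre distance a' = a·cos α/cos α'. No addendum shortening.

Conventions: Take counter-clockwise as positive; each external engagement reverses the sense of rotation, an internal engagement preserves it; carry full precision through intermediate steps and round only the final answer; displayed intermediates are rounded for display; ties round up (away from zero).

2.0652

single-mesh involute tooth geometry (73T engaging 54T at module 4.963)
base radii: r_b1 = 174.118125, r_b2 = 128.799709
tip radii: r_a1 = 186.112500, r_a2 = 138.964000
no profile shift: α' = α, a' = a
action lengths: √(r_a1²−r_b1²) = 65.732344, √(r_a2²−r_b2²) = 52.169227
base pitch p_b = π·m·cos α = 14.986527
CR = (65.732344 + 52.169227 − 315.150500·sin 16.01600°)/14.986527 = 2.065170
contact ratio ≈ 2.0652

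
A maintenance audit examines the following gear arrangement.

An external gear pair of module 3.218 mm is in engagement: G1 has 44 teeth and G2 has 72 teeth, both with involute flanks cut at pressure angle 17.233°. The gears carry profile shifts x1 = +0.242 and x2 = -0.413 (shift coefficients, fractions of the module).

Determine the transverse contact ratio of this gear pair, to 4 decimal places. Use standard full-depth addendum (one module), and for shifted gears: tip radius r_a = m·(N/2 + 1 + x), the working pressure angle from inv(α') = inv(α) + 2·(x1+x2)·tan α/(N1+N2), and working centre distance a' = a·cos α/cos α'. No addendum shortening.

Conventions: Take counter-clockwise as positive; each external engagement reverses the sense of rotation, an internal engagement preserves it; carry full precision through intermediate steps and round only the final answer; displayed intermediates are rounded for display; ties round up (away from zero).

1.9498

topology: single-mesh involute geometry — m = 3.218, 44T/72T pair
base radii: r_b1 = 67.617818, r_b2 = 110.647339
tip radii: r_a1 = 74.792756, r_a2 = 117.736966
inv(α') = inv(17.233°) + 2·(+0.242-0.413)·tan α/(44+72) = 0.00849588  ⇒  α' = 16.66906°
a' = a·cos α / cos α' = 186.6440·cos 17.233°/cos 16.66906° = 186.084899
action lengths: √(r_a1²−r_b1²) = 31.965404, √(r_a2²−r_b2²) = 40.238783
base pitch p_b = π·m·cos α = 9.655802
CR = (31.965404 + 40.238783 − 186.084899·sin 16.66906°)/9.655802 = 1.949813
contact ratio ≈ 1.9498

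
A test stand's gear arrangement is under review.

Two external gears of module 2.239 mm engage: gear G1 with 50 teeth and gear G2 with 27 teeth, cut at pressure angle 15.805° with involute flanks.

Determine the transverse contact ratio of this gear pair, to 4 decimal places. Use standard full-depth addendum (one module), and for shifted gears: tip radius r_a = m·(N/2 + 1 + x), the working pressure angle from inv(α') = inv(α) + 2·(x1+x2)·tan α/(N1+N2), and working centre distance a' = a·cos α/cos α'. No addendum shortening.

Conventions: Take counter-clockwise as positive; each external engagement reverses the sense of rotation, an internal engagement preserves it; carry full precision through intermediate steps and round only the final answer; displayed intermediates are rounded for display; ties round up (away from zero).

1.9270

recognized (one external pair, fixed centres): single-mesh tooth geometry, m = 2.239, N1 = 50, N2 = 27
base radii: r_b1 = 53.858822, r_b2 = 29.083764
tip radii: r_a1 = 58.214000, r_a2 = 32.465500
no profile shift: α' = α, a' = a
action lengths: √(r_a1²−r_b1²) = 22.092920, √(r_a2²−r_b2²) = 14.427175
base pitch p_b = π·m·cos α = 6.768099
CR = (22.092920 + 14.427175 − 86.201500·sin 15.80500°)/6.768099 = 1.926965
contact ratio ≈ 1.9270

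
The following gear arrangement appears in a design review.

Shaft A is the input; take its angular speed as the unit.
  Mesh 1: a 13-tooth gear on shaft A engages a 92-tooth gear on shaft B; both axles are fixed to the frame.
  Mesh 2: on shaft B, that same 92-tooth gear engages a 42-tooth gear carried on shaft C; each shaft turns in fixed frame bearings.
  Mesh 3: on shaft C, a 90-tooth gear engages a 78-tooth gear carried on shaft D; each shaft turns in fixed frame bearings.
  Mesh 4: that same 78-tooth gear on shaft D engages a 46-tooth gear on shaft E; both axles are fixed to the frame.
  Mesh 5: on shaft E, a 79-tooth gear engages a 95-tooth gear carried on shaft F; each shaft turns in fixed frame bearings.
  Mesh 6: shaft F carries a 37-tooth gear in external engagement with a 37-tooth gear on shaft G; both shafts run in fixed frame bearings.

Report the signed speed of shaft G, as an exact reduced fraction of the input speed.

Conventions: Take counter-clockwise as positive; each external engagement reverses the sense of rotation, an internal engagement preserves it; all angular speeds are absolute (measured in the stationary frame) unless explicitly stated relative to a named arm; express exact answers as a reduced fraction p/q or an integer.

3081/6118

6-mesh fixed-axis compound train (all bearings frame-fixed)
mesh 1 [13T→92T]: |ω|/ω_in = 1×13/92 = 13/92, sense flips to −
mesh 2 [92T→42T]: |ω|/ω_in = (13/92)×92/42 = 13/42, sense flips to +
mesh 3 [90T→78T]: |ω|/ω_in = (13/42)×90/78 = 5/14, sense flips to −
mesh 4 [78T→46T]: |ω|/ω_in = (5/14)×78/46 = 195/322, sense flips to +
mesh 5 [79T→95T]: |ω|/ω_in = (195/322)×79/95 = 3081/6118, sense flips to −
mesh 6 [37T→37T]: |ω|/ω_in = (3081/6118)×37/37 = 3081/6118, sense flips to +
signed output speed (× input speed) = 3081/6118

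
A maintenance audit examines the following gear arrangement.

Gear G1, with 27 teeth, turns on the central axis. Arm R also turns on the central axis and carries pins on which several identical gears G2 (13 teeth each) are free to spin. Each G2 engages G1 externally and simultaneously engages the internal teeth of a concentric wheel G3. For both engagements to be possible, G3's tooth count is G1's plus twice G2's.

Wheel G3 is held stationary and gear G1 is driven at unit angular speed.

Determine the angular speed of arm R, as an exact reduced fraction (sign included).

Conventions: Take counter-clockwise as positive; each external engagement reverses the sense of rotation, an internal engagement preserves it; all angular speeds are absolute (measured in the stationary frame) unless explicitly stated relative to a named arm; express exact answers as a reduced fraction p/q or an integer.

class = planetary set [G3 = 27+2·13 = 53; Willis about the carrier]
ring teeth: 27 + 2·13 = 53
27(ω_sun−ω_arm) = −53(ω_ring−ω_arm),  ω_ring = 0, ω_sun = 1
27(1−ω_arm) = −53(0−ω_arm)  ⇒  80·ω_arm = 27  ⇒  ω_arm = 27/80
exact speed ratio = 27/80

27/80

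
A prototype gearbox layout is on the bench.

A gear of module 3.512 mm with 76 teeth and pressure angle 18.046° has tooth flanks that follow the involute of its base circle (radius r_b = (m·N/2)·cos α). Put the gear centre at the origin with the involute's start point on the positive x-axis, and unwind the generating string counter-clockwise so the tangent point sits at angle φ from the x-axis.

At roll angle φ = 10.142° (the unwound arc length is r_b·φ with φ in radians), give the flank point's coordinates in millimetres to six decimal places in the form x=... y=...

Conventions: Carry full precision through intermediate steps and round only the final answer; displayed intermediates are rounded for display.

topology: single-mesh involute geometry — m = 3.512, N = 76
pitch radius r_p = m·N/2 = 3.512·76/2 = 133.456000
base radius r_b = r_p·cos α = 133.456000·cos 18.046° = 126.891048
roll angle φ = 10.142° = 0.17701129 rad
x = r_b·(cos φ + φ·sin φ) = 128.863441
y = r_b·(sin φ − φ·cos φ) = 0.233857

x=128.863441 y=0.233857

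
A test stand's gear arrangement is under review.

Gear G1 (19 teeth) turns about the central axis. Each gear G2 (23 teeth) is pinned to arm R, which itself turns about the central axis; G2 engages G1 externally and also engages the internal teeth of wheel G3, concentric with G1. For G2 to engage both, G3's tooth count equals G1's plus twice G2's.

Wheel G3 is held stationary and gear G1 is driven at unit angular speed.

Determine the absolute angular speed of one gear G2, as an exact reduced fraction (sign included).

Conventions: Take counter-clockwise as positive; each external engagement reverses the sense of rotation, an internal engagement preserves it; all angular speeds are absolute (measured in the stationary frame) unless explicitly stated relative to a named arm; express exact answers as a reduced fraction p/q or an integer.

planetary set (19T centre, 23T on arm, 65T internal) — Willis relation
ring teeth: 19 + 2·23 = 65
19(ω_sun−ω_arm) = −65(ω_ring−ω_arm),  ω_ring = 0, ω_sun = 1
19(1−ω_arm) = −65(0−ω_arm)  ⇒  84·ω_arm = 19  ⇒  ω_arm = 19/84
sun–planet mesh: 19·(1−19/84) = −23·(ω_p−ω_arm)  ⇒  ω_p−ω_arm = -1235/1932
ω_p = 19/84 − 1235/1932 = -19/46
exact speed ratio = -19/46

-19/46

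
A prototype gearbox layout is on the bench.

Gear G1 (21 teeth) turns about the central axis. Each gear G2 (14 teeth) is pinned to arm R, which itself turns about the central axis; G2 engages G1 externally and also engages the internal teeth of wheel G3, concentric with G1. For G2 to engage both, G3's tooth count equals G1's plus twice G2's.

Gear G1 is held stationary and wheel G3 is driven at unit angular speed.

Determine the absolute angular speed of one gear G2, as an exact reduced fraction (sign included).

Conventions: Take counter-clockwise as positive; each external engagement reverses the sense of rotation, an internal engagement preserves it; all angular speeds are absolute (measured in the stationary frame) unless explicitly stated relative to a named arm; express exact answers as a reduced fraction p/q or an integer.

topology: planetary set — G1 21T / G2 14T / G3 49T, arm = carrier (Willis)
ring teeth: 21 + 2·14 = 49
21(ω_sun−ω_arm) = −49(ω_ring−ω_arm),  ω_sun = 0, ω_ring = 1
21(0−ω_arm) = −49(1−ω_arm)  ⇒  70·ω_arm = 49  ⇒  ω_arm = 7/10
sun–planet mesh: 21·(0−7/10) = −14·(ω_p−ω_arm)  ⇒  ω_p−ω_arm = 21/20
ω_p = 7/10 + 21/20 = 7/4
exact speed ratio = 7/4

7/4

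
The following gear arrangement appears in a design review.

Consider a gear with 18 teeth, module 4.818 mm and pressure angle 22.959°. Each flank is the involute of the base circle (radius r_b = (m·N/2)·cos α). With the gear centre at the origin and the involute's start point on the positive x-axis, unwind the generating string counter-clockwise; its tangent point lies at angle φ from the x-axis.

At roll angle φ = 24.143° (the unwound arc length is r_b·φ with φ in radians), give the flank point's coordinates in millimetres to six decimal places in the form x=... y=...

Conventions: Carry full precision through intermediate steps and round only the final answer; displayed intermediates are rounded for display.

x=43.315904 y=0.978185

class = single-mesh tooth geometry [base-circle involute, m = 4.818, 18T]
pitch radius r_p = m·N/2 = 4.818·18/2 = 43.362000
base radius r_b = r_p·cos α = 43.362000·cos 22.959° = 39.927045
roll angle φ = 24.143° = 0.42137484 rad
x = r_b·(cos φ + φ·sin φ) = 43.315904
y = r_b·(sin φ − φ·cos φ) = 0.978185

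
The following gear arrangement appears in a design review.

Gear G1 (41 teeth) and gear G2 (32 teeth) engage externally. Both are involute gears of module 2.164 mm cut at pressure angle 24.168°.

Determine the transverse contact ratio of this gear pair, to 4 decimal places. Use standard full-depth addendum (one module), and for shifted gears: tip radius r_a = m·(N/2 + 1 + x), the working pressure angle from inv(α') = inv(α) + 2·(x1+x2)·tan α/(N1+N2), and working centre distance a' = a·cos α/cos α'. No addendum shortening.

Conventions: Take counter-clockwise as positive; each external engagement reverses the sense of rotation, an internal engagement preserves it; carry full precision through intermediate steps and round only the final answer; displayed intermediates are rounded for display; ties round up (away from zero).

1.5257

single-mesh involute tooth geometry (41T engaging 32T at module 2.164)
base radii: r_b1 = 40.473623, r_b2 = 31.589169
tip radii: r_a1 = 46.526000, r_a2 = 36.788000
no profile shift: α' = α, a' = a
action lengths: √(r_a1²−r_b1²) = 22.946776, √(r_a2²−r_b2²) = 18.854213
base pitch p_b = π·m·cos α = 6.202519
CR = (22.946776 + 18.854213 − 78.986000·sin 24.16800°)/6.202519 = 1.525679
contact ratio ≈ 1.5257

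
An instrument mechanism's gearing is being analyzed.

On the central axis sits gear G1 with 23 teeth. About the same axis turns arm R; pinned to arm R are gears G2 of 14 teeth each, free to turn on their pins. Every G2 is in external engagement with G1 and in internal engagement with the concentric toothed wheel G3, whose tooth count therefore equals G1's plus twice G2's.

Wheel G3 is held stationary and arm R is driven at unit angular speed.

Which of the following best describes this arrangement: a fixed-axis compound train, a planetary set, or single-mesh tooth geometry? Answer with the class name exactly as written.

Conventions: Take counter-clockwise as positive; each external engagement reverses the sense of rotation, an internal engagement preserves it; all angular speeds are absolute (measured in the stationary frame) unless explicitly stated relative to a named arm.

planetary set

planetary set (23T centre, 14T on arm, 51T internal) — Willis relation
classification: planetary set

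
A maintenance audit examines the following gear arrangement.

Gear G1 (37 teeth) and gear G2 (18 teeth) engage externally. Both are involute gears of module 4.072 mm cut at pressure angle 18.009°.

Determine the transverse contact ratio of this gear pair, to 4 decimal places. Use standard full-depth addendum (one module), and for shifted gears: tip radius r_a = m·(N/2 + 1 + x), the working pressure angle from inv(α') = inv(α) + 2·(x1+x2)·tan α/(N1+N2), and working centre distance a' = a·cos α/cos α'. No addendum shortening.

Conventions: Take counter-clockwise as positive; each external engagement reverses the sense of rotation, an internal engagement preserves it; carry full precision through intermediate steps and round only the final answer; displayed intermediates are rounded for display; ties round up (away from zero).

class = single-mesh tooth geometry [involute pair 37T × 18T, m = 4.072]
base radii: r_b1 = 71.641332, r_b2 = 34.852540
tip radii: r_a1 = 79.404000, r_a2 = 40.720000
no profile shift: α' = α, a' = a
action lengths: √(r_a1²−r_b1²) = 34.242003, √(r_a2²−r_b2²) = 21.057513
base pitch p_b = π·m·cos α = 12.165831
CR = (34.242003 + 21.057513 − 111.980000·sin 18.00900°)/12.165831 = 1.699766
contact ratio ≈ 1.6998

1.6998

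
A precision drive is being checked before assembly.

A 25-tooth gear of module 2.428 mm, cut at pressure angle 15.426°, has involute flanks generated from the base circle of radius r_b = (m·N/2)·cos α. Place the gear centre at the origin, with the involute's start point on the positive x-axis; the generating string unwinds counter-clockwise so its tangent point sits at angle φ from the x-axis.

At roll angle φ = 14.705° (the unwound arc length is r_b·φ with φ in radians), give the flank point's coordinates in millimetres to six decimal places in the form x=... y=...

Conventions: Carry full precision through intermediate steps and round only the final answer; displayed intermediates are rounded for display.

topology: single-mesh involute geometry — m = 2.428, N = 25
pitch radius r_p = m·N/2 = 2.428·25/2 = 30.350000
base radius r_b = r_p·cos α = 30.350000·cos 15.426° = 29.256635
roll angle φ = 14.705° = 0.25665067 rad
x = r_b·(cos φ + φ·sin φ) = 30.204387
y = r_b·(sin φ − φ·cos φ) = 0.163782

x=30.204387 y=0.163782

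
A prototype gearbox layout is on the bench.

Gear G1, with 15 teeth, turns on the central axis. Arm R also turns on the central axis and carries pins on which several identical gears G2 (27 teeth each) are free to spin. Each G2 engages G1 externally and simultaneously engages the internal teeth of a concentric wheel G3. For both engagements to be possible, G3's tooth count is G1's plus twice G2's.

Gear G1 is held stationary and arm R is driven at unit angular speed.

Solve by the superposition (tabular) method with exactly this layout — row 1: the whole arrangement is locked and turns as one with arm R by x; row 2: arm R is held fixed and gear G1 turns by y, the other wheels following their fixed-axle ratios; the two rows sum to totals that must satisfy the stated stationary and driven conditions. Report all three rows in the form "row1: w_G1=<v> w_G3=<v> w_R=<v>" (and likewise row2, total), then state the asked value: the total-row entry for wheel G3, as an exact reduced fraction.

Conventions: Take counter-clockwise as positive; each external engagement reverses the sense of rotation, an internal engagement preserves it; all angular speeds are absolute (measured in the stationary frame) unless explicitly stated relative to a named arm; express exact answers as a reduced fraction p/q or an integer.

recognized (axles ride arm R): planetary set, 15/27/69 teeth
row 1: whole set turns with the arm by x
superposition row 2 [arm held]: sun y, ring −(15/69)·y, arm 0
boundary: total ω_sun = x + y = 0 and total ω_arm = x = 1  ⇒  y = -1, x = 1
row 2 ring = −(15/69)·(-1) = 5/23
totals (row 1 + row 2): sun 1 + (-1) = 0, ring 1 + 5/23 = 28/23, arm 1 + 0 = 1
asked cell (total, ring) = 28/23

row1: w_G1=1 w_G3=1 w_R=1
row2: w_G1=-1 w_G3=5/23 w_R=0
total: w_G1=0 w_G3=28/23 w_R=1
asked value: 28/23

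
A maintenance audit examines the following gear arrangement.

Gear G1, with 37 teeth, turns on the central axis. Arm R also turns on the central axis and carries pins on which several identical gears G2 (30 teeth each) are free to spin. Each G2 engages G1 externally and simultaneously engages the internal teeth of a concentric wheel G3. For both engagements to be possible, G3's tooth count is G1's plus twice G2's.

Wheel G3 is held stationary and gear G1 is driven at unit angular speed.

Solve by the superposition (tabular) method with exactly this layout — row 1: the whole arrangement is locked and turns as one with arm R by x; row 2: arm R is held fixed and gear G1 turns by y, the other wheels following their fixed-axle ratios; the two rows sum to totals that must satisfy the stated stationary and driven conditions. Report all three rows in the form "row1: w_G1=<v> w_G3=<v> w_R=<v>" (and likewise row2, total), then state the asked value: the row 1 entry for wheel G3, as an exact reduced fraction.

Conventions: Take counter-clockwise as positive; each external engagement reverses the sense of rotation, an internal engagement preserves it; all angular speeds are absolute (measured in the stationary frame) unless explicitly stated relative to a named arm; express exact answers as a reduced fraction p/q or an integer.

planetary set (37T centre, 30T on arm, 97T internal) — Willis relation
row 1 (train locked, turned with arm): all members turn x
row 2 (arm held, sun turns y): ω_ring = −(37/97)·y, ω_arm = 0
boundary: total ω_ring = x − (37/97)·y = 0 and total ω_sun = x + y = 1  ⇒  y = 97/134, x = 37/134
row 2 ring = −(37/97)·97/134 = -37/134
totals (row 1 + row 2): sun 37/134 + 97/134 = 1, ring 37/134 + (-37/134) = 0, arm 37/134 + 0 = 37/134
asked cell (row1, ring) = 37/134

row1: w_G1=37/134 w_G3=37/134 w_R=37/134
row2: w_G1=97/134 w_G3=-37/134 w_R=0
total: w_G1=1 w_G3=0 w_R=37/134
asked value: 37/134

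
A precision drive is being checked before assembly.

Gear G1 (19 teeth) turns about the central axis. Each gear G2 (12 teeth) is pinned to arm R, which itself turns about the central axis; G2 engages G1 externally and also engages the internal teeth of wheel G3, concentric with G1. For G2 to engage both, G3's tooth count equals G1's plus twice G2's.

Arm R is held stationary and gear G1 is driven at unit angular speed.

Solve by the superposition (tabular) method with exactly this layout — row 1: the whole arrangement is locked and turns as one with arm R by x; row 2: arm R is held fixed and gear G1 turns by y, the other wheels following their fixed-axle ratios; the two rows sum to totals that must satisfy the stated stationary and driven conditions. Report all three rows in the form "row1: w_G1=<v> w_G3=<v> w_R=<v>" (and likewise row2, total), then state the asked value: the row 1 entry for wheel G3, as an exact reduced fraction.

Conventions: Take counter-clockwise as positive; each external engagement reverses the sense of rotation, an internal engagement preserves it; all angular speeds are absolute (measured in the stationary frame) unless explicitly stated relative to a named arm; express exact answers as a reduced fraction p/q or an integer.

class = planetary set [G3 = 19+2·12 = 43; Willis about the carrier]
row 1 — lock + rotate with arm: ω_sun = ω_ring = ω_arm = x
row 2: sun turns y, ring = −(19/43)·y, arm 0
boundary: total ω_arm = x = 0 and total ω_sun = x + y = 1  ⇒  y = 1, x = 0
row 2 ring = −(19/43)·1 = -19/43
totals (row 1 + row 2): sun 0 + 1 = 1, ring 0 + (-19/43) = -19/43, arm 0 + 0 = 0
asked cell (row1, ring) = 0

row1: w_G1=0 w_G3=0 w_R=0
row2: w_G1=1 w_G3=-19/43 w_R=0
total: w_G1=1 w_G3=-19/43 w_R=0
asked value: 0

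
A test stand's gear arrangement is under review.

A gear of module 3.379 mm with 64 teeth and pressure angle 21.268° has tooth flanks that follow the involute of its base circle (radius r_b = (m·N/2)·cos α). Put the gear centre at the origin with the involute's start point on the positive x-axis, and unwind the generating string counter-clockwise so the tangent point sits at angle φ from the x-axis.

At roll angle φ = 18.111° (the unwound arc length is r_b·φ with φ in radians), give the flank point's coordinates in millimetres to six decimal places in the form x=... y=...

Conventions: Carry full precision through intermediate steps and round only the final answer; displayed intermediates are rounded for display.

x=105.672793 y=1.050261

class = single-mesh tooth geometry [base-circle involute, m = 3.379, 64T]
pitch radius r_p = m·N/2 = 3.379·64/2 = 108.128000
base radius r_b = r_p·cos α = 108.128000·cos 21.268° = 100.763830
roll angle φ = 18.111° = 0.31609658 rad
x = r_b·(cos φ + φ·sin φ) = 105.672793
y = r_b·(sin φ − φ·cos φ) = 1.050261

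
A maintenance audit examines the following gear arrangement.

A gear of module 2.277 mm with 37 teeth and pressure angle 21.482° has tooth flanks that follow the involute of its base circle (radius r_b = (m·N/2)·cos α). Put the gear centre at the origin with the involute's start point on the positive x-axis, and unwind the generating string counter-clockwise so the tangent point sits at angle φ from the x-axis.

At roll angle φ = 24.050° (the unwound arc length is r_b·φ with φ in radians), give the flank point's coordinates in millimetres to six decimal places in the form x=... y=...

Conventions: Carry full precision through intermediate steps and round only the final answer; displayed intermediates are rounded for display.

single-mesh involute tooth geometry (37T wheel at module 2.277)
pitch radius r_p = m·N/2 = 2.277·37/2 = 42.124500
base radius r_b = r_p·cos α = 42.124500·cos 21.482° = 39.198223
roll angle φ = 24.050° = 0.41975169 rad
x = r_b·(cos φ + φ·sin φ) = 42.500796
y = r_b·(sin φ − φ·cos φ) = 0.949404

x=42.500796 y=0.949404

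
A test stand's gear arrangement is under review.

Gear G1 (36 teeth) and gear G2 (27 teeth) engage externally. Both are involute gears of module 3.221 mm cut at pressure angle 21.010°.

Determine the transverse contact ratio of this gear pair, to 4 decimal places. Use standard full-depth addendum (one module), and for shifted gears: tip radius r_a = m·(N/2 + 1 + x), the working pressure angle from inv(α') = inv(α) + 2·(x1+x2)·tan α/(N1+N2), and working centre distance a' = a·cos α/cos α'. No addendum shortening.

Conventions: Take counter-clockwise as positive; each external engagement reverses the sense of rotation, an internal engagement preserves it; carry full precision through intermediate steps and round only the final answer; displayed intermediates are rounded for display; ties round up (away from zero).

1.6183

recognized (one external pair, fixed centres): single-mesh tooth geometry, m = 3.221, N1 = 36, N2 = 27
base radii: r_b1 = 54.123499, r_b2 = 40.592624
tip radii: r_a1 = 61.199000, r_a2 = 46.704500
no profile shift: α' = α, a' = a
action lengths: √(r_a1²−r_b1²) = 28.565092, √(r_a2²−r_b2²) = 23.098684
base pitch p_b = π·m·cos α = 9.446333
CR = (28.565092 + 23.098684 − 101.461500·sin 21.01000°)/9.446333 = 1.618268
contact ratio ≈ 1.6183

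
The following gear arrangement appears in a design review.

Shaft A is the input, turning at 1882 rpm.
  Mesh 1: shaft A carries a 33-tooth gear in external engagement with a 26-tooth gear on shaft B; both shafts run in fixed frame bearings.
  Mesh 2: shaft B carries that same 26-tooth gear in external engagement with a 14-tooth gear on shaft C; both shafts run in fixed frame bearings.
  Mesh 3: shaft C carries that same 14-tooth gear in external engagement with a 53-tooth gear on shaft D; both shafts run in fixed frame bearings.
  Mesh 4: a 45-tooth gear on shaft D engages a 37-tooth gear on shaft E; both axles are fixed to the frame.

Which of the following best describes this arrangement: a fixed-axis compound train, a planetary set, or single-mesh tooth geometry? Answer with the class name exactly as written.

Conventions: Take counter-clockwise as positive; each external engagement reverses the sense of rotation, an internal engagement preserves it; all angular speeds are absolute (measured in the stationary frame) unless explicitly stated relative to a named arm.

topology: fixed-axis compound train — 4 meshes, A→E
classification: fixed-axis compound train

fixed-axis compound train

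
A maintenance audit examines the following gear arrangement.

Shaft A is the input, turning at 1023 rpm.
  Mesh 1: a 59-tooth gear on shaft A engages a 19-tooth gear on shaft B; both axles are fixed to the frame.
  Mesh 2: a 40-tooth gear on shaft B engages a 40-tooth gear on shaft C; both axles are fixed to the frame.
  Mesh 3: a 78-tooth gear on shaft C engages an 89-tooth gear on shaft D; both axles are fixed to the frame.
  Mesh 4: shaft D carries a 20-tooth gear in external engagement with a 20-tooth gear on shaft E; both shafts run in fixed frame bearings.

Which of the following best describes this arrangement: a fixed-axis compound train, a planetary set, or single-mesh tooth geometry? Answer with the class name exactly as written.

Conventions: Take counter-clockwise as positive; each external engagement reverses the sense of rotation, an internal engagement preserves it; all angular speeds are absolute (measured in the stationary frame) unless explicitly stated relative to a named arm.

fixed-axis compound train

4-mesh fixed-axis compound train (all bearings frame-fixed)
classification: fixed-axis compound train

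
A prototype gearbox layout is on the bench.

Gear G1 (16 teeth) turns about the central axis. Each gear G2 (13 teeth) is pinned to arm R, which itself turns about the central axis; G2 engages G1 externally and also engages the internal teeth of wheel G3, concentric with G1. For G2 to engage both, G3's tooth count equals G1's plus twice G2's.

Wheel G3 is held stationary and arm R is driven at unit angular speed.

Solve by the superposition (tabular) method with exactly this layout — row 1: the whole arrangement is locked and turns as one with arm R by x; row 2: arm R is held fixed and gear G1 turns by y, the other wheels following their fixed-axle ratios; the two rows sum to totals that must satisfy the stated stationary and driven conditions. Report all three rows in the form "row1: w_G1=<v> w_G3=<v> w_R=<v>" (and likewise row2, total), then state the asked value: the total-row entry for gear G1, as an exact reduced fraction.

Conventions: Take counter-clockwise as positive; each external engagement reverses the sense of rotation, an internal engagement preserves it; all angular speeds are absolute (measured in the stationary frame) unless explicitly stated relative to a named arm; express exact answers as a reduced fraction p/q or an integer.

planetary set (16T centre, 13T on arm, 42T internal) — Willis relation
superposition row 1 [locked train]: every member turns x
superposition row 2 [arm held]: sun y, ring −(16/42)·y, arm 0
boundary: total ω_ring = x − (16/42)·y = 0 and total ω_arm = x = 1  ⇒  y = 21/8, x = 1
row 2 ring = −(16/42)·21/8 = -1
totals (row 1 + row 2): sun 1 + 21/8 = 29/8, ring 1 + (-1) = 0, arm 1 + 0 = 1
asked cell (total, sun) = 29/8

row1: w_G1=1 w_G3=1 w_R=1
row2: w_G1=21/8 w_G3=-1 w_R=0
total: w_G1=29/8 w_G3=0 w_R=1
asked value: 29/8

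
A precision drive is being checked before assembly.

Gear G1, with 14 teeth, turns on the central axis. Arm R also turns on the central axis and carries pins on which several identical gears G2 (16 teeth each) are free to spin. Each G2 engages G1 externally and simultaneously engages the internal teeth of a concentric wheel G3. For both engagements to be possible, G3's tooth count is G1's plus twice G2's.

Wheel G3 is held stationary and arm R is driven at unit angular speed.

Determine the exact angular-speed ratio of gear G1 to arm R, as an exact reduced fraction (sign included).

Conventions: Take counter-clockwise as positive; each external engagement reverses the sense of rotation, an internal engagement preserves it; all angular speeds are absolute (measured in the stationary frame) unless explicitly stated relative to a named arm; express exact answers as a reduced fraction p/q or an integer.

planetary set (14T centre, 16T on arm, 46T internal) — Willis relation
ring teeth: 14 + 2·16 = 46
14(ω_sun−ω_arm) = −46(ω_ring−ω_arm),  ω_ring = 0, ω_arm = 1
ω_sun = 1 − (46/14)(0−1) = 30/7
ω_out/ω_in = 30/7

30/7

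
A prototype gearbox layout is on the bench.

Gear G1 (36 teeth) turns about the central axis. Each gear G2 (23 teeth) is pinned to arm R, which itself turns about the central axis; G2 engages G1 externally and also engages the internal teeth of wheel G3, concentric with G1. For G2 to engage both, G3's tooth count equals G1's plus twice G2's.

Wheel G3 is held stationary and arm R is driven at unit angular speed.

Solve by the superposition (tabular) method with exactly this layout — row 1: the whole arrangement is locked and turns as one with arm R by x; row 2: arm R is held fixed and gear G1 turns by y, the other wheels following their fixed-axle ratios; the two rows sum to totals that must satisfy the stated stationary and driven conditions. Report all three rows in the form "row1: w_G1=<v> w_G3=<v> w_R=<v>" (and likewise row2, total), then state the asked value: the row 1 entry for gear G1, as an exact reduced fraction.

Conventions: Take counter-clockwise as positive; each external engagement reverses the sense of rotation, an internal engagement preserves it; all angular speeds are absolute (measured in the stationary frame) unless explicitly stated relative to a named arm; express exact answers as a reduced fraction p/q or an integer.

row1: w_G1=1 w_G3=1 w_R=1
row2: w_G1=41/18 w_G3=-1 w_R=0
total: w_G1=59/18 w_G3=0 w_R=1
asked value: 1

class = planetary set [G3 = 36+2·23 = 82; Willis about the carrier]
row 1 — lock + rotate with arm: ω_sun = ω_ring = ω_arm = x
row 2 (arm held, sun turns y): ω_ring = −(36/82)·y, ω_arm = 0
boundary: total ω_ring = x − (36/82)·y = 0 and total ω_arm = x = 1  ⇒  y = 41/18, x = 1
row 2 ring = −(36/82)·41/18 = -1
totals (row 1 + row 2): sun 1 + 41/18 = 59/18, ring 1 + (-1) = 0, arm 1 + 0 = 1
asked cell (row1, sun) = 1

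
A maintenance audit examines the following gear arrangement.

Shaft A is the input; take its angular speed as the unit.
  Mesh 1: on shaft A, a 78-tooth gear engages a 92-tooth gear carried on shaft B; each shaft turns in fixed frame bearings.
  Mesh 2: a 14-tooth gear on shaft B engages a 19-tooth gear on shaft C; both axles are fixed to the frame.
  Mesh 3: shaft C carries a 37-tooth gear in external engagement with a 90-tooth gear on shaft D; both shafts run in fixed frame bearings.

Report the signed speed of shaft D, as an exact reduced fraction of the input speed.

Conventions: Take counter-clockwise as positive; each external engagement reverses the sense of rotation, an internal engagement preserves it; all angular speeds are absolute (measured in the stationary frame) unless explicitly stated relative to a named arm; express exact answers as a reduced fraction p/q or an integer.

3-mesh fixed-axis compound train (all bearings frame-fixed)
mesh 1 [78T→92T]: |ω|/ω_in = 1×78/92 = 39/46, sense flips to −
mesh 2 [14T→19T]: |ω|/ω_in = (39/46)×14/19 = 273/437, sense flips to +
mesh 3 [37T→90T]: |ω|/ω_in = (273/437)×37/90 = 3367/13110, sense flips to −
signed output speed (× input speed) = -3367/13110

-3367/13110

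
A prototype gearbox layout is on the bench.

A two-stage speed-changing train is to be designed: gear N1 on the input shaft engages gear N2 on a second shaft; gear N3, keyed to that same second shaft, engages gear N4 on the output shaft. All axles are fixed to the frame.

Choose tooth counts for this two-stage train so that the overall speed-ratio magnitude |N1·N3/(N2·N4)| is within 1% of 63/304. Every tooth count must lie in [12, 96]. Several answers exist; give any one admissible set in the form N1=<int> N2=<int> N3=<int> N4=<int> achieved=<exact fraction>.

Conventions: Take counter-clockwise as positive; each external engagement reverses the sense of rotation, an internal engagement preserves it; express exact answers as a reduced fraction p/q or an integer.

class = fixed-axis compound train [2-stage, 63/304 wanted]
target = 63/304 in lowest terms: an exact hit needs N1·N3 = k·63 and N2·N4 = k·304 for one integer k, every count in [12, 96]; additionally prefer no 1:1 stage (N1 ≠ N2, N3 ≠ N4)
k = 1…3: no 1:1-free in-range split of k·63 and k·304 into factor pairs; take k = 4
k = 4: N1·N3 = 252 = 12·21, N2·N4 = 1216 = 16·76
achieved = 12·21/(16·76) = 63/304; |achieved − target| = 0 ≤ 63/30400 ✓

N1=12 N2=16 N3=21 N4=76 achieved=63/304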